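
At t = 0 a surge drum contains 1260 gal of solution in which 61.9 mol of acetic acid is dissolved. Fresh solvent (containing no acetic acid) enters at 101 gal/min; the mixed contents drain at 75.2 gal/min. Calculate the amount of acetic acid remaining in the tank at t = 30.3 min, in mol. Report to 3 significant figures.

15.2 mol

Let m(t) be the amount of acetic acid. Volume: V(t) = V₀ + (Q_in − Q_out) t = 1260 + 25.800 t; V(30.3) = 2041.7 gal.
Species balance (pure solvent in): dm/dt = −Q_out · m/V(t).
Separate: dm/m = −Q_out dt/V(t) ⇒ ln(m/m₀) = −(Q_out/(Q_in−Q_out)) ln(V/V₀).
m = m₀ (V₀/V)^(Q_out/(Q_in−Q_out)) = 61.9 × (1260/2041.7)^(2.9147) = 15.159 mol.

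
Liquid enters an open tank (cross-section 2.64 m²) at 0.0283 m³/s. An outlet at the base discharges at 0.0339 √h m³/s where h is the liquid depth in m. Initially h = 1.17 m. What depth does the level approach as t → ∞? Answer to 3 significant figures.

0.697 m

Level balance: A dh/dt = 0.0283 − 0.0339 √h. Setting dh/dt = 0:
Q_in = 0.0339 √h_ss ⇒ √h_ss = 0.0283/0.0339 = 0.83481.
h_ss = 0.83481² = 0.69690 m. (Since h₀ = 1.17 m > h_ss, the level will fall toward this value.)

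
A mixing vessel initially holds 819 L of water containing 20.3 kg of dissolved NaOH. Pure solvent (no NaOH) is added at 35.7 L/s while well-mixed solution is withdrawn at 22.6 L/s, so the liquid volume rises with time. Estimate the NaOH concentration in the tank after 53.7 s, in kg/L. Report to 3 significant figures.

Total volume: dV/dt = Q_in − Q_out = 13.100 L/s, so V(t) = 819 + 13.100 t and V(53.7) = 1522.5 L.
No NaOH enters, so dm/dt = −Q_out · (m/V).
dm/m = −Q_out dt/(V₀ + 13.100 t); integrating gives ln(m/m₀) = −(Q_out/(Q_in−Q_out)) ln(V/V₀).
m = m₀ (V₀/V)^(Q_out/(Q_in−Q_out)) = 20.3 × (819/1522.5)^(1.7252) = 6.9657 kg.
C = m/V = 6.9657/1522.5 = 0.0045752 kg/L.

0.00458 kg/L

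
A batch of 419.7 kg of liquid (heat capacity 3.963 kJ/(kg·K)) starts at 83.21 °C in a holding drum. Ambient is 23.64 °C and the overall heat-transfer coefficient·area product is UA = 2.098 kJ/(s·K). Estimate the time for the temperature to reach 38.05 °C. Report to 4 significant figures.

1125 s

Lumped-capacitance energy balance: M c_p dT/dt = UA(T_amb − T).
τ = M c_p/UA = 792.789 s; T_ss = T_amb = 23.6400 °C.
T(t) = T_ss + (T₀ − T_ss)e^(−t/τ); set T = 38.05:
t = −τ ln[(T − T_ss)/(T₀ − T_ss)] = −792.789 · ln(0.241900) = 1125.15 s.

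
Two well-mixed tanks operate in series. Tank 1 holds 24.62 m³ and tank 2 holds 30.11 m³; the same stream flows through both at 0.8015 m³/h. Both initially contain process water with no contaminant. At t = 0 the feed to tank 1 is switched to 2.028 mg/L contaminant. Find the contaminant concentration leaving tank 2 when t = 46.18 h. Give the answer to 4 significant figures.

0.7970 mg/L

Time constants: τᵢ = Vᵢ/Q for each well-mixed tank.
τ₁ = 24.62/0.8015 = 30.7174 h; τ₂ = 30.11/0.8015 = 37.5671 h.
Tank 1: C₁ = C_in(1 − e^(−t/τ₁)). Tank 2 (τ₁ ≠ τ₂): C₂ = C_in[1 − (τ₁ e^(−t/τ₁) − τ₂ e^(−t/τ₂))/(τ₁ − τ₂)].
At t = 46.18: e^(−t/τ₁) = 0.222377, e^(−t/τ₂) = 0.292507.
C₂ = 2.028·[1 − (30.7174·0.222377 − 37.5671·0.292507)/(-6.84966)] = 2.028·0.392995 = 0.796995 mg/L.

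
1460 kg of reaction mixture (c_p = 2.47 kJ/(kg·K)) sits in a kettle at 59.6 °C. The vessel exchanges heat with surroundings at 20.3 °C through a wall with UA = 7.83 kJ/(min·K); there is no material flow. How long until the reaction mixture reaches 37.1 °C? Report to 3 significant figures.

M c_p dT/dt = −UA(T − T_amb).
τ = M c_p/UA = 460.56 min; T_ss = T_amb = 20.300 °C.
T(t) = T_ss + (T₀ − T_ss)e^(−t/τ); set T = 37.1:
t = −τ ln[(T − T_ss)/(T₀ − T_ss)] = −460.56 · ln(0.42748) = 391.41 min.

391 min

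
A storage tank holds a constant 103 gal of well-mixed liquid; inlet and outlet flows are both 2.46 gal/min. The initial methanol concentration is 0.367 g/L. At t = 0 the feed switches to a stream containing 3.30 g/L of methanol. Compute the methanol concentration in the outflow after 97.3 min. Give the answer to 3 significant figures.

Unsteady species balance (constant V, well mixed): V dC/dt = Q(C_in − C).
So dC/dt = (C_in − C)/τ with τ = V/Q = 103/2.46 = 41.870 min.
This is linear first-order; C(t) = C_in + (C₀ − C_in) e^(−t/τ).
C(97.3) = 3.30 + (0.367 − 3.30)·e^(−97.3/41.870) = 3.30 + (-2.9330)·0.097895 = 3.0129 g/L.

3.01 g/L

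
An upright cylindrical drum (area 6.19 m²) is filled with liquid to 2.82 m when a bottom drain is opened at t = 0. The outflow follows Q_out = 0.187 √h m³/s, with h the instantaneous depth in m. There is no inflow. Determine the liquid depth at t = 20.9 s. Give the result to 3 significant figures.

1.86 m

With no inflow, A dh/dt = −0.187 √h.
∫ h^(−1/2) dh = −(0.187/A) ∫ dt, giving 2√h = 2√h₀ − (0.187/A) t.
√h = √2.82 − 0.187·20.9/(2·6.19) = 1.6793 − 0.31569 = 1.3636.
h = 1.3636² = 1.8594 m.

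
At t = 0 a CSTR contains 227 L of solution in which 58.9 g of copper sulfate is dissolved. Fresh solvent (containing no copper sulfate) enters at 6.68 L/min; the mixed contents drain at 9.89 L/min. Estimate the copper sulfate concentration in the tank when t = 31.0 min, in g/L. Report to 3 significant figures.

Let m(t) be the amount of copper sulfate. Volume: V(t) = V₀ + (Q_in − Q_out) t = 227 − 3.2100 t; V(31.0) = 127.49 L.
Species balance (pure solvent in): dm/dt = −Q_out · m/V(t).
Separate: dm/m = −Q_out dt/V(t) ⇒ ln(m/m₀) = −(Q_out/(Q_in−Q_out)) ln(V/V₀).
m = m₀ (V₀/V)^(Q_out/(Q_in−Q_out)) = 58.9 × (227/127.49)^(-3.0810) = 9.9580 g.
C = m/V = 9.9580/127.49 = 0.078108 g/L.

0.0781 g/L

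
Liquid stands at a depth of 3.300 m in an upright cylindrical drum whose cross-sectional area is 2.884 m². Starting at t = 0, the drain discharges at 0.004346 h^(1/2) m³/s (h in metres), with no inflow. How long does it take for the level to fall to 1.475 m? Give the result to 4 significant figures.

Volume balance on the tank: A dh/dt = −0.004346 √h.
∫ h^(−1/2) dh = −(0.004346/A) ∫ dt, giving 2√h = 2√h₀ − (0.004346/A) t.
t = 2A(√h₀ − √h)/0.004346 = 2·2.884·(√3.300 − √1.475)/0.004346
  = 5.76800 × (1.81659 − 1.21450) / 0.004346 = 799.098 s.

799.1 s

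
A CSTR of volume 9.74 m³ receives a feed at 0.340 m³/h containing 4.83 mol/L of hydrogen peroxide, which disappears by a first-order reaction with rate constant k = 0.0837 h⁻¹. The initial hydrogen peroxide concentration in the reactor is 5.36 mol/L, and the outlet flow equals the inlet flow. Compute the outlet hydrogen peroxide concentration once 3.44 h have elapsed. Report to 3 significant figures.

4.04 mol/L

Accumulation = in − out − consumed: V dC/dt = Q C_in − Q C − k V C.
This is linear with rate a = Q/V + k = 0.11861 h⁻¹.
C_ss = Q C_in/(Q + kV) = 1.4215 mol/L; C(t) = C_ss + (C₀ − C_ss) e^(−a t).
C(3.44) = 1.4215 + (3.9385)·e^(−0.11861·3.44) = 1.4215 + (3.9385)·0.66497 = 4.0405 mol/L.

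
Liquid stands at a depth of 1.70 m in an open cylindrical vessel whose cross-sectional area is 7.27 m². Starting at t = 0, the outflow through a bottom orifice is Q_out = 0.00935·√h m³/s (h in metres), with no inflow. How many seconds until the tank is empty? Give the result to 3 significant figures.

2030 s

A dh/dt = −Q_out = −0.00935 √h.
This is separable: 2 d(√h)/dt = −0.00935/A, so √h = √h₀ − (0.00935/(2A)) t.
Set h = 0: 2√h₀ = (0.00935/A) t_empty ⇒ t_empty = 2A√h₀/0.00935.
t_empty = 2·7.27·√1.70/0.00935 = 14.540·1.3038/0.00935 = 2027.6 s.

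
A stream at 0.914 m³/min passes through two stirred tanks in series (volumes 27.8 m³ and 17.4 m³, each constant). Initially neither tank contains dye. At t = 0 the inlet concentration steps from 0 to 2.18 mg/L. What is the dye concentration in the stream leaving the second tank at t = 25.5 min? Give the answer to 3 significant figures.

0.616 mg/L

Each tank obeys Vᵢ dCᵢ/dt = Q(Cᵢ₋₁ − Cᵢ), so τᵢ = Vᵢ/Q.
τ₁ = 27.8/0.914 = 30.416 min; τ₂ = 17.4/0.914 = 19.037 min.
Solving the cascade with C₁(0)=C₂(0)=0 gives C₂(t) = C_in[1 − (τ₁ e^(−t/τ₁) − τ₂ e^(−t/τ₂))/(τ₁ − τ₂)].
At t = 25.5: e^(−t/τ₁) = 0.43241, e^(−t/τ₂) = 0.26198.
C₂ = 2.18·[1 − (30.416·0.43241 − 19.037·0.26198)/(11.379)] = 2.18·0.28245 = 0.61574 mg/L.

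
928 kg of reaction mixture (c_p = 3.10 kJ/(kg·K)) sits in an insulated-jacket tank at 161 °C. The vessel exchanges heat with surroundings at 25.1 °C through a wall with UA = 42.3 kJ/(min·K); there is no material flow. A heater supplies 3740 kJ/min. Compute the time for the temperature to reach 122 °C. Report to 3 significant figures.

117 min

Unsteady energy balance on the tank contents: M c_p dT/dt = −UA(T − T_amb) + Q̇.
τ = M c_p/UA = 68.009 min; T_ss = T_amb + Q̇/UA = 25.1 + 3740/42.3 = 113.52 °C.
T(t) = T_ss + (T₀ − T_ss)e^(−t/τ); set T = 122:
t = −τ ln[(T − T_ss)/(T₀ − T_ss)] = −68.009 · ln(0.17867) = 117.13 min.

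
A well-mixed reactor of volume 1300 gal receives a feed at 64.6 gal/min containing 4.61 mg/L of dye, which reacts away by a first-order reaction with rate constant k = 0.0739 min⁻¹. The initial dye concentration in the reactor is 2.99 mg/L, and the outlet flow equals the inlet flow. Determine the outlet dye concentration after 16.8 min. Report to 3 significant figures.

V dC/dt = Q(C_in − C) − k V C.
This is linear with rate a = Q/V + k = 0.12359 min⁻¹.
C_ss = Q C_in/(Q + kV) = 1.8535 mg/L; C(t) = C_ss + (C₀ − C_ss) e^(−a t).
C(16.8) = 1.8535 + (1.1365)·e^(−0.12359·16.8) = 1.8535 + (1.1365)·0.12539 = 1.9960 mg/L.

2.00 mg/L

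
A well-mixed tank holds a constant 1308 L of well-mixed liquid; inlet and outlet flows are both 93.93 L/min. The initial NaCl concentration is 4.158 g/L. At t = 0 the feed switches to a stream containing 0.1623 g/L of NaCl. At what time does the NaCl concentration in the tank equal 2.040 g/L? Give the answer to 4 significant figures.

Species balance: V dC/dt = Q(C_in − C) ⇒ τ = V/Q = 13.9253 min.
C(t) = C_in + (C₀ − C_in) e^(−t/τ). Set C = 2.040 and solve for t:
e^(−t/τ) = (C − C_in)/(C₀ − C_in) = (2.040 − 0.1623)/(4.158 − 0.1623) = 0.469930
t = −τ ln(…) = 13.9253 × 0.755171 = 10.5160 min.

10.52 min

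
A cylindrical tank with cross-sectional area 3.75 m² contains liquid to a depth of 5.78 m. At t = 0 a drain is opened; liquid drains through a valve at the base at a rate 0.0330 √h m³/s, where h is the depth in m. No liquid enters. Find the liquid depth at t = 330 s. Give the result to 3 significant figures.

0.907 m

With no inflow, A dh/dt = −0.0330 √h.
∫ h^(−1/2) dh = −(0.0330/A) ∫ dt, giving 2√h = 2√h₀ − (0.0330/A) t.
√h = √5.78 − 0.0330·330/(2·3.75) = 2.4042 − 1.4520 = 0.95216.
h = 0.95216² = 0.90661 m.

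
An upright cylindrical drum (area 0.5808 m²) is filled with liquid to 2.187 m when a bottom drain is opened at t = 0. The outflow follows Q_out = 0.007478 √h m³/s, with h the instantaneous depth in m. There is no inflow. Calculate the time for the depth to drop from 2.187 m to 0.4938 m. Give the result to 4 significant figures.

With no inflow, A dh/dt = −0.007478 √h.
This is separable: 2 d(√h)/dt = −0.007478/A, so √h = √h₀ − (0.007478/(2A)) t.
t = 2A(√h₀ − √h)/0.007478 = 2·0.5808·(√2.187 − √0.4938)/0.007478
  = 1.16160 × (1.47885 − 0.702709) / 0.007478 = 120.563 s.

120.6 s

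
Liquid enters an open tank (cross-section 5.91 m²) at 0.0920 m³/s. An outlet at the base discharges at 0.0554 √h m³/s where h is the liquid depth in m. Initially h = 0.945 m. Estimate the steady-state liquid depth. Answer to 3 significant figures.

Accumulation of liquid (constant cross-section A): A dh/dt = Q_in − 0.0554 √h. At steady state dh/dt = 0:
Q_in = 0.0554 √h_ss ⇒ √h_ss = 0.0920/0.0554 = 1.6606.
h_ss = 1.6606² = 2.7578 m. (Since h₀ = 0.945 m < h_ss, the level will rise toward this value.)

2.76 m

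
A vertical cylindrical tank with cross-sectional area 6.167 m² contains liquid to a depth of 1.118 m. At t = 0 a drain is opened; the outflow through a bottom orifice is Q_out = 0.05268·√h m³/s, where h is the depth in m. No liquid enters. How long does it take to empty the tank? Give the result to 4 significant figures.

247.6 s

Mass balance (ρ constant): A dh/dt = −0.05268 √h.
This is separable: 2 d(√h)/dt = −0.05268/A, so √h = √h₀ − (0.05268/(2A)) t.
Tank is empty when √h = 0: t_empty = 2A√h₀/0.05268.
t_empty = 2·6.167·√1.118/0.05268 = 12.3340·1.05736/0.05268 = 247.559 s.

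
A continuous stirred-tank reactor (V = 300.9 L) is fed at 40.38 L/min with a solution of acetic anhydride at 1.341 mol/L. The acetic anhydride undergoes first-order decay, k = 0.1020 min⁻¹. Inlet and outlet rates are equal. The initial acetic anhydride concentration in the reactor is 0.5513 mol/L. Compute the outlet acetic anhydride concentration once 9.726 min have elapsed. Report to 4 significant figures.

0.7407 mol/L

V dC/dt = Q(C_in − C) − k V C.
dC/dt = (Q/V) C_in − (Q/V + k) C; effective rate a = Q/V + k = 0.134197 + 0.1020 = 0.236197 min⁻¹.
C_ss = Q C_in/(Q + kV) = 0.761900 mol/L; C(t) = C_ss + (C₀ − C_ss) e^(−a t).
C(9.726) = 0.761900 + (-0.210600)·e^(−0.236197·9.726) = 0.761900 + (-0.210600)·0.100534 = 0.740727 mol/L.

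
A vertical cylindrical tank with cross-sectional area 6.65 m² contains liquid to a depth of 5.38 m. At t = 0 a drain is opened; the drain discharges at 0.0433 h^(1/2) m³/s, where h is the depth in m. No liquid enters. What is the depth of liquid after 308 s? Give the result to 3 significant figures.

1.73 m

With no inflow, A dh/dt = −0.0433 √h.
∫ h^(−1/2) dh = −(0.0433/A) ∫ dt, giving 2√h = 2√h₀ − (0.0433/A) t.
√h = √5.38 − 0.0433·308/(2·6.65) = 2.3195 − 1.0027 = 1.3167.
h = 1.3167² = 1.7338 m.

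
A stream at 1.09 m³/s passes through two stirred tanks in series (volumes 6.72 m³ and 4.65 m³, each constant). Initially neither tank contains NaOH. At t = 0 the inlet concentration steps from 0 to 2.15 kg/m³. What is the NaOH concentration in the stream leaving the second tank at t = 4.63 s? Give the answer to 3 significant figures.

0.488 kg/m³

Each tank obeys Vᵢ dCᵢ/dt = Q(Cᵢ₋₁ − Cᵢ), so τᵢ = Vᵢ/Q.
τ₁ = 6.72/1.09 = 6.1651 s; τ₂ = 4.65/1.09 = 4.2661 s.
Tank 1: C₁ = C_in(1 − e^(−t/τ₁)). Tank 2 (τ₁ ≠ τ₂): C₂ = C_in[1 − (τ₁ e^(−t/τ₁) − τ₂ e^(−t/τ₂))/(τ₁ − τ₂)].
At t = 4.63: e^(−t/τ₁) = 0.47190, e^(−t/τ₂) = 0.33780.
C₂ = 2.15·[1 − (6.1651·0.47190 − 4.2661·0.33780)/(1.8991)] = 2.15·0.22687 = 0.48776 kg/m³.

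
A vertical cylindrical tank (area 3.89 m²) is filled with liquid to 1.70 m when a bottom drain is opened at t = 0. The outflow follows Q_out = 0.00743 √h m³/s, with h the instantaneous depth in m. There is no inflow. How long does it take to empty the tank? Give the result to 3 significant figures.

A dh/dt = −Q_out = −0.00743 √h.
Separate and integrate: 2(√h − √h₀) = −(0.00743/A) t.
Set h = 0: 2√h₀ = (0.00743/A) t_empty ⇒ t_empty = 2A√h₀/0.00743.
t_empty = 2·3.89·√1.70/0.00743 = 7.7800·1.3038/0.00743 = 1365.3 s.

1370 s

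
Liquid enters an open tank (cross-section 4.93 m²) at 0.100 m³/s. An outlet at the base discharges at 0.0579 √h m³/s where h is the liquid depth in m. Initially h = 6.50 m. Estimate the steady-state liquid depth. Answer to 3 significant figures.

2.98 m

A dh/dt = Q_in − 0.0579 √h. Steady state requires inflow = outflow:
Q_in = 0.0579 √h_ss ⇒ √h_ss = 0.100/0.0579 = 1.7271.
h_ss = 1.7271² = 2.9829 m. (Since h₀ = 6.50 m > h_ss, the level will fall toward this value.)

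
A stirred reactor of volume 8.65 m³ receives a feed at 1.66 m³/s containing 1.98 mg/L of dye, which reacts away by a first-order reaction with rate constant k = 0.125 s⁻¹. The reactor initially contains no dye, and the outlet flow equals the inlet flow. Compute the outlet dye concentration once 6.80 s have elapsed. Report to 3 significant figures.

1.06 mg/L

Accumulation = in − out − consumed: V dC/dt = Q C_in − Q C − k V C.
This is linear with rate a = Q/V + k = 0.31691 s⁻¹.
C_ss = Q C_in/(Q + kV) = 1.1990 mg/L; C(t) = C_ss + (C₀ − C_ss) e^(−a t).
C(6.80) = 1.1990 + (-1.1990)·e^(−0.31691·6.80) = 1.1990 + (-1.1990)·0.11591 = 1.0600 mg/L.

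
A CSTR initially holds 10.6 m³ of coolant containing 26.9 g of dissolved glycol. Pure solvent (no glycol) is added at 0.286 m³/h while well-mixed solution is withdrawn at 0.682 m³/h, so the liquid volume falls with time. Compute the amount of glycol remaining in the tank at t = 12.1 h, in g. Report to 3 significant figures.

9.55 g

Let m(t) be the amount of glycol. Volume: V(t) = V₀ + (Q_in − Q_out) t = 10.6 − 0.39600 t; V(12.1) = 5.8084 m³.
Species balance (pure solvent in): dm/dt = −Q_out · m/V(t).
Separate: dm/m = −Q_out dt/V(t) ⇒ ln(m/m₀) = −(Q_out/(Q_in−Q_out)) ln(V/V₀).
m = m₀ (V₀/V)^(Q_out/(Q_in−Q_out)) = 26.9 × (10.6/5.8084)^(-1.7222) = 9.5460 g.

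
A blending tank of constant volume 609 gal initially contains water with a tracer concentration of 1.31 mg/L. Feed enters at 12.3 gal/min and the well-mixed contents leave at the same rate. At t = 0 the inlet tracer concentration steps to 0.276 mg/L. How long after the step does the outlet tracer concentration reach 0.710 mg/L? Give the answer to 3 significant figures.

43.0 min

Transient balance on the dissolved component: V dC/dt = Q(C_in − C), so τ = V/Q = 49.512 min.
C(t) = C_in + (C₀ − C_in) e^(−t/τ). Set C = 0.710 and solve for t:
e^(−t/τ) = (C − C_in)/(C₀ − C_in) = (0.710 − 0.276)/(1.31 − 0.276) = 0.41973
t = −τ ln(…) = 49.512 × 0.86815 = 42.984 min.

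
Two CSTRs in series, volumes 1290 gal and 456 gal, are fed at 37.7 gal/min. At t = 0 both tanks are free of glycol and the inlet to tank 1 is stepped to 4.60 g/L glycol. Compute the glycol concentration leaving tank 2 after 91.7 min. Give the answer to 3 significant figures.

Time constants: τᵢ = Vᵢ/Q for each well-mixed tank.
τ₁ = 1290/37.7 = 34.218 min; τ₂ = 456/37.7 = 12.095 min.
Tank 1: C₁ = C_in(1 − e^(−t/τ₁)). Tank 2 (τ₁ ≠ τ₂): C₂ = C_in[1 − (τ₁ e^(−t/τ₁) − τ₂ e^(−t/τ₂))/(τ₁ − τ₂)].
At t = 91.7: e^(−t/τ₁) = 0.068569, e^(−t/τ₂) = 0.00050988.
C₂ = 4.60·[1 − (34.218·0.068569 − 12.095·0.00050988)/(22.122)] = 4.60·0.89422 = 4.1134 g/L.

4.11 g/L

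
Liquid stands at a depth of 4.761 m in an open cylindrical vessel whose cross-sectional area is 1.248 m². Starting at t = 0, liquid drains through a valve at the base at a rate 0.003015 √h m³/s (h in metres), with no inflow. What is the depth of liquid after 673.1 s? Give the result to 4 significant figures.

Volume balance on the tank: A dh/dt = −0.003015 √h.
∫ h^(−1/2) dh = −(0.003015/A) ∫ dt, giving 2√h = 2√h₀ − (0.003015/A) t.
√h = √4.761 − 0.003015·673.1/(2·1.248) = 2.18197 − 0.813059 = 1.36891.
h = 1.36891² = 1.87392 m.

1.874 m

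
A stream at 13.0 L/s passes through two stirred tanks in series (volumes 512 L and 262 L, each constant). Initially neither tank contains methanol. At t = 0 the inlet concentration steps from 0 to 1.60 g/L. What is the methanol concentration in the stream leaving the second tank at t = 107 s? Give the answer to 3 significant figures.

1.39 g/L

Species balance on tank i: dCᵢ/dt = (Cᵢ₋₁ − Cᵢ)/τᵢ with τᵢ = Vᵢ/Q.
τ₁ = 512/13.0 = 39.385 s; τ₂ = 262/13.0 = 20.154 s.
Tank 1: C₁ = C_in(1 − e^(−t/τ₁)). Tank 2 (τ₁ ≠ τ₂): C₂ = C_in[1 − (τ₁ e^(−t/τ₁) − τ₂ e^(−t/τ₂))/(τ₁ − τ₂)].
At t = 107: e^(−t/τ₁) = 0.066086, e^(−t/τ₂) = 0.0049461.
C₂ = 1.60·[1 − (39.385·0.066086 − 20.154·0.0049461)/(19.231)] = 1.60·0.86984 = 1.3917 g/L.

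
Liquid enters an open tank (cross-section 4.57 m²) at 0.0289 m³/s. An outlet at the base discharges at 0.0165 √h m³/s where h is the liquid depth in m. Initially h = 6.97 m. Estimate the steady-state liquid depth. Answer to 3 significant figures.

3.07 m

Volume balance on the tank: A dh/dt = Q_in − 0.0165 √h. At steady state dh/dt = 0:
Q_in = 0.0165 √h_ss ⇒ √h_ss = 0.0289/0.0165 = 1.7515.
h_ss = 1.7515² = 3.0678 m. (Since h₀ = 6.97 m > h_ss, the level will fall toward this value.)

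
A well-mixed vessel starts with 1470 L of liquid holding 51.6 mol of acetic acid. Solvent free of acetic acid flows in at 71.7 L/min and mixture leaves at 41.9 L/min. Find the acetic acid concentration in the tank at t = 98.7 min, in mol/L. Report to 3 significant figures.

0.00249 mol/L

Let m(t) be the amount of acetic acid. Volume: V(t) = V₀ + (Q_in − Q_out) t = 1470 + 29.800 t; V(98.7) = 4411.3 L.
Solute balance: dm/dt = 0 − Q_out C = −Q_out m/V(t).
Separate: dm/m = −Q_out dt/V(t) ⇒ ln(m/m₀) = −(Q_out/(Q_in−Q_out)) ln(V/V₀).
m = m₀ (V₀/V)^(Q_out/(Q_in−Q_out)) = 51.6 × (1470/4411.3)^(1.4060) = 11.006 mol.
C = m/V = 11.006/4411.3 = 0.0024949 mol/L.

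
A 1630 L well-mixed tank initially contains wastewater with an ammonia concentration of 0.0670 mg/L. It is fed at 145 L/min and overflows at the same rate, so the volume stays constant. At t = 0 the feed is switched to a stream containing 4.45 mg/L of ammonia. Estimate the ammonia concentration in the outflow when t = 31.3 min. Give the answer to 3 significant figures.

4.18 mg/L

Mass balance on the solute (V constant): V dC/dt = Q(C_in − C).
Rewrite as dC/dt + C/τ = C_in/τ, τ = V/Q = 11.241 min.
Integrating: C(t) = C_in + (C₀ − C_in) e^(−t/τ).
C(31.3) = 4.45 + (0.0670 − 4.45)·e^(−31.3/11.241) = 4.45 + (-4.3830)·0.061769 = 4.1793 mg/L.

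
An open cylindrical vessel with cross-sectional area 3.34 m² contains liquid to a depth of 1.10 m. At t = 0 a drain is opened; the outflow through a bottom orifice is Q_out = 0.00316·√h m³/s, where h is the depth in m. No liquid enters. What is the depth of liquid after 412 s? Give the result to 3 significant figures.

With no inflow, A dh/dt = −0.00316 √h.
∫ h^(−1/2) dh = −(0.00316/A) ∫ dt, giving 2√h = 2√h₀ − (0.00316/A) t.
√h = √1.10 − 0.00316·412/(2·3.34) = 1.0488 − 0.19490 = 0.85391.
h = 0.85391² = 0.72916 m.

0.729 m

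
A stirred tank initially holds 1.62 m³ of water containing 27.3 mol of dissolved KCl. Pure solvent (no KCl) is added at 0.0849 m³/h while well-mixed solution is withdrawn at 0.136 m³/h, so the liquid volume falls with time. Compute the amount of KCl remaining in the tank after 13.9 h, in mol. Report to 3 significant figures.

5.88 mol

Total volume: dV/dt = Q_in − Q_out = -0.051100 m³/h, so V(t) = 1.62 − 0.051100 t and V(13.9) = 0.90971 m³.
Solute balance: dm/dt = 0 − Q_out C = −Q_out m/V(t).
dm/m = −Q_out dt/(V₀ − 0.051100 t); integrating gives ln(m/m₀) = −(Q_out/(Q_in−Q_out)) ln(V/V₀).
m = m₀ (V₀/V)^(Q_out/(Q_in−Q_out)) = 27.3 × (1.62/0.90971)^(-2.6614) = 5.8772 mol.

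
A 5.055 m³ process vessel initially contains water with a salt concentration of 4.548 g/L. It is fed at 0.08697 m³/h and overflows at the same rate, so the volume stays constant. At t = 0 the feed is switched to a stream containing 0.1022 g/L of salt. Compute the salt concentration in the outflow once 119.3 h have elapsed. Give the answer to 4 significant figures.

Transient balance on the dissolved component: V dC/dt = Q(C_in − C).
Time constant τ = V/Q = 5.055/0.08697 = 58.1235 h.
This is linear first-order; C(t) = C_in + (C₀ − C_in) e^(−t/τ).
C(119.3) = 0.1022 + (4.548 − 0.1022)·e^(−119.3/58.1235) = 0.1022 + (4.44580)·0.128410 = 0.673086 g/L.

0.6731 g/L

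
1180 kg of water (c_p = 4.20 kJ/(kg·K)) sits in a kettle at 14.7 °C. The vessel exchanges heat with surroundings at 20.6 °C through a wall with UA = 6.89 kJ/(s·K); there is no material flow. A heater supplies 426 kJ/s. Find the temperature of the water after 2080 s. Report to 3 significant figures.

M c_p dT/dt = −UA(T − T_amb) + Q̇.
dT/dt = (T_ss − T)/τ with T_ss = T_amb + Q̇/UA = 20.6 + 426/6.89 = 82.429 °C, τ = M c_p/UA = 1180·4.20/6.89 = 719.30 s.
This is linear first-order; T(t) = T_ss + (T₀ − T_ss) e^(−t/τ).
T(2080) = 82.429 + (-67.729)·0.055483 = 78.671 °C.

78.7 °C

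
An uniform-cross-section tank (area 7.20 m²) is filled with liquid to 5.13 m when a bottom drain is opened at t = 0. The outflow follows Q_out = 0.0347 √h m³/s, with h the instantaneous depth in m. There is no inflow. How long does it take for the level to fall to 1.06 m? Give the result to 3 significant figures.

513 s

Volume balance on the tank: A dh/dt = −0.0347 √h.
Separate and integrate: 2(√h − √h₀) = −(0.0347/A) t.
t = 2A(√h₀ − √h)/0.0347 = 2·7.20·(√5.13 − √1.06)/0.0347
  = 14.400 × (2.2650 − 1.0296) / 0.0347 = 512.67 s.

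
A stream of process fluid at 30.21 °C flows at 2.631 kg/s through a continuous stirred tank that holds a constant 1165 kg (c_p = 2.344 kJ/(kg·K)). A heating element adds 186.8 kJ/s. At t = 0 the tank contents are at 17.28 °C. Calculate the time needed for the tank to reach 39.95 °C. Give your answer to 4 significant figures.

329.2 s

M c_p dT/dt = ṁ c_p (T_in − T) + Q̇.
τ = M/ṁ = 442.797 s; T_ss = T_in + Q̇/(ṁ c_p) = 60.4999 °C.
T(t) = T_ss + (T₀ − T_ss) e^(−t/τ). Set T = 39.95:
e^(−t/τ) = (39.95 − 60.4999)/(17.28 − 60.4999) = 0.475474
t = −442.797 · ln(0.475474) = 329.195 s.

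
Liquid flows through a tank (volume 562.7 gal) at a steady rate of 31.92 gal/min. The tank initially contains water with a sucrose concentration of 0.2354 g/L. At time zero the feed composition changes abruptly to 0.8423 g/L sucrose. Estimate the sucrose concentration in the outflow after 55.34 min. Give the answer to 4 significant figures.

Unsteady species balance (constant V, well mixed): V dC/dt = Q(C_in − C).
So dC/dt = (C_in − C)/τ with τ = V/Q = 562.7/31.92 = 17.6284 min.
C approaches C_in exponentially: C(t) = C_in + (C₀ − C_in) e^(−t/τ).
C(55.34) = 0.8423 + (0.2354 − 0.8423)·e^(−55.34/17.6284) = 0.8423 + (-0.606900)·0.0433155 = 0.816012 g/L.

0.8160 g/L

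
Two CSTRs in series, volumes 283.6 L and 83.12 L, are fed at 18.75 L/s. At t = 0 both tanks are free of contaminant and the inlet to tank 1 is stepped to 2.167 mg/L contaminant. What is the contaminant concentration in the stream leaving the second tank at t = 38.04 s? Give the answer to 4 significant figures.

1.919 mg/L

Time constants: τᵢ = Vᵢ/Q for each well-mixed tank.
τ₁ = 283.6/18.75 = 15.1253 s; τ₂ = 83.12/18.75 = 4.43307 s.
Tank 1: C₁ = C_in(1 − e^(−t/τ₁)). Tank 2 (τ₁ ≠ τ₂): C₂ = C_in[1 − (τ₁ e^(−t/τ₁) − τ₂ e^(−t/τ₂))/(τ₁ − τ₂)].
At t = 38.04: e^(−t/τ₁) = 0.0808641, e^(−t/τ₂) = 0.000187643.
C₂ = 2.167·[1 − (15.1253·0.0808641 − 4.43307·0.000187643)/(10.6923)] = 2.167·0.885687 = 1.91928 mg/L.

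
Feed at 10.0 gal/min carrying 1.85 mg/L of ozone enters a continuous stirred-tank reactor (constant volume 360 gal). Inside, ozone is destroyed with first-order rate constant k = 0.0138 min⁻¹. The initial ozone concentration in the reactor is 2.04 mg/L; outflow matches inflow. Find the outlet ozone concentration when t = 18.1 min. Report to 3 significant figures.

1.61 mg/L

Accumulation = in − out − consumed: V dC/dt = Q C_in − Q C − k V C.
dC/dt = (Q/V) C_in − (Q/V + k) C; effective rate a = Q/V + k = 0.027778 + 0.0138 = 0.041578 min⁻¹.
C_ss = Q C_in/(Q + kV) = 1.2360 mg/L; C(t) = C_ss + (C₀ − C_ss) e^(−a t).
C(18.1) = 1.2360 + (0.80403)·e^(−0.041578·18.1) = 1.2360 + (0.80403)·0.47116 = 1.6148 mg/L.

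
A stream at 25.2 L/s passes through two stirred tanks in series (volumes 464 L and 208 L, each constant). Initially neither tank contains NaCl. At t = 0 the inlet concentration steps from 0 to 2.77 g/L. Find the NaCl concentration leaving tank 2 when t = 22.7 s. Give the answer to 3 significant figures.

Each tank obeys Vᵢ dCᵢ/dt = Q(Cᵢ₋₁ − Cᵢ), so τᵢ = Vᵢ/Q.
τ₁ = 464/25.2 = 18.413 s; τ₂ = 208/25.2 = 8.2540 s.
Tank 1: C₁ = C_in(1 − e^(−t/τ₁)). Tank 2 (τ₁ ≠ τ₂): C₂ = C_in[1 − (τ₁ e^(−t/τ₁) − τ₂ e^(−t/τ₂))/(τ₁ − τ₂)].
At t = 22.7: e^(−t/τ₁) = 0.29146, e^(−t/τ₂) = 0.063916.
C₂ = 2.77·[1 − (18.413·0.29146 − 8.2540·0.063916)/(10.159)] = 2.77·0.52366 = 1.4505 g/L.

1.45 g/L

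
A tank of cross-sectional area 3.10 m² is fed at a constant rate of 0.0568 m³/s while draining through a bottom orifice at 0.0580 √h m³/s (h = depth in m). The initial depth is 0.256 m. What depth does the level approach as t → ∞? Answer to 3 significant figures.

0.959 m

Unsteady balance on liquid volume: A dh/dt = Q_in − 0.0580 √h. At steady state dh/dt = 0:
Q_in = 0.0580 √h_ss ⇒ √h_ss = 0.0568/0.0580 = 0.97931.
h_ss = 0.97931² = 0.95905 m. (Since h₀ = 0.256 m < h_ss, the level will rise toward this value.)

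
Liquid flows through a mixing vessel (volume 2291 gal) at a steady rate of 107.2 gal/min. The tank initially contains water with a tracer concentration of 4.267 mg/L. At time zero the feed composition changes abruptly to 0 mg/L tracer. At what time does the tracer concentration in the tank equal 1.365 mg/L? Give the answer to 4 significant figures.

Transient balance on the dissolved component: V dC/dt = Q(C_in − C), so τ = V/Q = 21.3713 min.
C(t) = C_in + (C₀ − C_in) e^(−t/τ). Set C = 1.365 and solve for t:
e^(−t/τ) = (C − C_in)/(C₀ − C_in) = (1.365 − 0)/(4.267 − 0) = 0.319897
t = −τ ln(…) = 21.3713 × 1.13976 = 24.3580 min.

24.36 min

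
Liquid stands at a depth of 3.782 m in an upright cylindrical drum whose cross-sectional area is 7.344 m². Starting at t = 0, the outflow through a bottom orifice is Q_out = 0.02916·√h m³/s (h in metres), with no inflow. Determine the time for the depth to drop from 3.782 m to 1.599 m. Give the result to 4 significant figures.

Accumulation of liquid (constant cross-section A): A dh/dt = −0.02916 √h.
Separate and integrate: 2(√h − √h₀) = −(0.02916/A) t.
t = 2A(√h₀ − √h)/0.02916 = 2·7.344·(√3.782 − √1.599)/0.02916
  = 14.6880 × (1.94474 − 1.26452) / 0.02916 = 342.630 s.

342.6 s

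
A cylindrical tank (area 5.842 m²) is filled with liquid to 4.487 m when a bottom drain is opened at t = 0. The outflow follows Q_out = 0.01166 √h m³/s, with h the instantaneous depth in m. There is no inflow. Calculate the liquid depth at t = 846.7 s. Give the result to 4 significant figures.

1.621 m

A dh/dt = −Q_out = −0.01166 √h.
Separate and integrate: 2(√h − √h₀) = −(0.01166/A) t.
√h = √4.487 − 0.01166·846.7/(2·5.842) = 2.11825 − 0.844961 = 1.27329.
h = 1.27329² = 1.62128 m.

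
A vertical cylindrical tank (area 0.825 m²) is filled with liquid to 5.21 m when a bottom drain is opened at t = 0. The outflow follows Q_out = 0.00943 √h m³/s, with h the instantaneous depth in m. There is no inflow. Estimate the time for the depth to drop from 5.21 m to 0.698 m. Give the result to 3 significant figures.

253 s

Unsteady balance on liquid volume: A dh/dt = −0.00943 √h.
Separate and integrate: 2(√h − √h₀) = −(0.00943/A) t.
t = 2A(√h₀ − √h)/0.00943 = 2·0.825·(√5.21 − √0.698)/0.00943
  = 1.6500 × (2.2825 − 0.83546) / 0.00943 = 253.20 s.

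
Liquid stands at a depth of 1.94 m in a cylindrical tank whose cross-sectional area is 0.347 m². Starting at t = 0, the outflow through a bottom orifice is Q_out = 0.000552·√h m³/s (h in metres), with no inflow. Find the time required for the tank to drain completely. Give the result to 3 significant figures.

1750 s

A dh/dt = −Q_out = −0.000552 √h.
This is separable: 2 d(√h)/dt = −0.000552/A, so √h = √h₀ − (0.000552/(2A)) t.
Set h = 0: 2√h₀ = (0.000552/A) t_empty ⇒ t_empty = 2A√h₀/0.000552.
t_empty = 2·0.347·√1.94/0.000552 = 0.69400·1.3928/0.000552 = 1751.1 s.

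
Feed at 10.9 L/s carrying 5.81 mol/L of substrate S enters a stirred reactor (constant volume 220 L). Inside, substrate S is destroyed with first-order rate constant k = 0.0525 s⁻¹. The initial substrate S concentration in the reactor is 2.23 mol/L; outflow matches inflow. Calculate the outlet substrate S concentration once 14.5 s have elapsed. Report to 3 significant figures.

V dC/dt = Q(C_in − C) − k V C.
This is linear with rate a = Q/V + k = 0.10205 s⁻¹.
C_ss = Q C_in/(Q + kV) = 2.8209 mol/L; C(t) = C_ss + (C₀ − C_ss) e^(−a t).
C(14.5) = 2.8209 + (-0.59089)·e^(−0.10205·14.5) = 2.8209 + (-0.59089)·0.22772 = 2.6863 mol/L.

2.69 mol/L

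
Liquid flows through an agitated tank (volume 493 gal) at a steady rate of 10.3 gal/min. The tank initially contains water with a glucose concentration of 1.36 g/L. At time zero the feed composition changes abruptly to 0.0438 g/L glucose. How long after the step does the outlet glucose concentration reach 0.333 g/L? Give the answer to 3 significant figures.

72.5 min

Mass balance on the solute (V constant): V dC/dt = Q(C_in − C), so τ = V/Q = 47.864 min.
C(t) = C_in + (C₀ − C_in) e^(−t/τ). Set C = 0.333 and solve for t:
e^(−t/τ) = (C − C_in)/(C₀ − C_in) = (0.333 − 0.0438)/(1.36 − 0.0438) = 0.21972
t = −τ ln(…) = 47.864 × 1.5154 = 72.533 min.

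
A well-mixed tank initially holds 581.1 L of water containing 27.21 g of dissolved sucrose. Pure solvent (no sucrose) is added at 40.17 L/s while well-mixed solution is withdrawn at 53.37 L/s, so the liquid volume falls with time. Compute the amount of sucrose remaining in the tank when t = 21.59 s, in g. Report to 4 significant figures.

Let m(t) be the amount of sucrose. Volume: V(t) = V₀ + (Q_in − Q_out) t = 581.1 − 13.2000 t; V(21.59) = 296.112 L.
No sucrose enters, so dm/dt = −Q_out · (m/V).
dm/m = −Q_out dt/(V₀ − 13.2000 t); integrating gives ln(m/m₀) = −(Q_out/(Q_in−Q_out)) ln(V/V₀).
m = m₀ (V₀/V)^(Q_out/(Q_in−Q_out)) = 27.21 × (581.1/296.112)^(-4.04318) = 1.78199 g.

1.782 g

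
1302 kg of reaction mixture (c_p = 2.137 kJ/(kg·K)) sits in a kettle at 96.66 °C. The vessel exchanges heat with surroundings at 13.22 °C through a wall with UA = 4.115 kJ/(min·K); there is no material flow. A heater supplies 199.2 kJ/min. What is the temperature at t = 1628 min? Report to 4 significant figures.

64.78 °C

M c_p dT/dt = −UA(T − T_amb) + Q̇.
dT/dt = (T_ss − T)/τ with T_ss = T_amb + Q̇/UA = 13.22 + 199.2/4.115 = 61.6283 °C, τ = M c_p/UA = 1302·2.137/4.115 = 676.154 min.
Integrating: T(t) = T_ss + (T₀ − T_ss) e^(−t/τ).
T(1628) = 61.6283 + (35.0317)·0.0900189 = 64.7818 °C.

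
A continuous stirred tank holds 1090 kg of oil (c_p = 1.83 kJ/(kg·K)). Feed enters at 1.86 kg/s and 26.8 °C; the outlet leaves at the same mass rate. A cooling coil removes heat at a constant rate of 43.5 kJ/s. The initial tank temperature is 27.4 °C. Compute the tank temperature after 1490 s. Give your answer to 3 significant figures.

Heat balance on the well-mixed liquid: M c_p dT/dt = ṁ c_p (T_in − T) − 43.5.
τ = M/ṁ = 586.02 s; T_ss = T_in − Q̇/(ṁ c_p) = 26.8 − 43.5/(1.86·1.83) = 14.020 °C.
Solution: T(t) = T_ss + (T₀ − T_ss) e^(−t/τ).
T(1490) = 14.020 + (13.380)·e^(−1490/586.02) = 14.020 + (13.380)·0.078664 = 15.073 °C.

15.1 °C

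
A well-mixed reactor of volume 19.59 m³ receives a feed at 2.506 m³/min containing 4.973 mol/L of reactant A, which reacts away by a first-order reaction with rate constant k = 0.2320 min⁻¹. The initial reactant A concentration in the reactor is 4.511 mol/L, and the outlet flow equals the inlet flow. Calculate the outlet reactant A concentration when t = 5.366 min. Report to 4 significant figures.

2.165 mol/L

V dC/dt = Q(C_in − C) − k V C.
This is linear with rate a = Q/V + k = 0.359922 min⁻¹.
C_ss = Q C_in/(Q + kV) = 1.76749 mol/L; C(t) = C_ss + (C₀ − C_ss) e^(−a t).
C(5.366) = 1.76749 + (2.74351)·e^(−0.359922·5.366) = 1.76749 + (2.74351)·0.144953 = 2.16517 mol/L.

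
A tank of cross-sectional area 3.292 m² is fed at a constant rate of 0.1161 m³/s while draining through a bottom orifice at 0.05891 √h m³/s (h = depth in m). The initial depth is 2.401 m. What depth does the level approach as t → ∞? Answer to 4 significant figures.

Accumulation of liquid (constant cross-section A): A dh/dt = Q_in − 0.05891 √h. At steady state dh/dt = 0:
Q_in = 0.05891 √h_ss ⇒ √h_ss = 0.1161/0.05891 = 1.97080.
h_ss = 1.97080² = 3.88406 m. (Since h₀ = 2.401 m < h_ss, the level will rise toward this value.)

3.884 m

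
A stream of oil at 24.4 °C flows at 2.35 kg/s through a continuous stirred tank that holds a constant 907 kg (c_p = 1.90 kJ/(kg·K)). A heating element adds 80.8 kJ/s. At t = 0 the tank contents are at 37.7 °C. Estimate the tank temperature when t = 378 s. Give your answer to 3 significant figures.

First-law balance (no shaft work): M c_p dT/dt = ṁ c_p (T_in − T) + 80.8.
τ = M/ṁ = 385.96 s; T_ss = T_in + Q̇/(ṁ c_p) = 24.4 + 80.8/(2.35·1.90) = 42.496 °C.
T approaches T_ss exponentially: T(t) = T_ss + (T₀ − T_ss) e^(−t/τ).
T(378) = 42.496 + (-4.7963)·e^(−378/385.96) = 42.496 + (-4.7963)·0.37554 = 40.695 °C.

40.7 °C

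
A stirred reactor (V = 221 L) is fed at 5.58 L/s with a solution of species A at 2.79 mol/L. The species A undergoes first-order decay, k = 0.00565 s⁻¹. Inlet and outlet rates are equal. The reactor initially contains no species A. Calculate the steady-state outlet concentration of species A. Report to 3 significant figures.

2.28 mol/L

V dC/dt = Q(C_in − C) − k V C.
At steady state: 0 = Q C_in − (Q + kV) C_ss, so C_ss = Q C_in/(Q + kV).
C_ss = 5.58·2.79/(5.58 + 0.00565·221) = 15.568/6.8286 = 2.2798 mol/L.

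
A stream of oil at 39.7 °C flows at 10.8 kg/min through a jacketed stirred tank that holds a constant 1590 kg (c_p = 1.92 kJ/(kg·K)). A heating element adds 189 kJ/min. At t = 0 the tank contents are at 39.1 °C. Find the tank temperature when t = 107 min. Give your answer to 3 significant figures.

44.1 °C

Heat balance on the well-mixed liquid: M c_p dT/dt = ṁ c_p (T_in − T) + 189.
τ = M/ṁ = 147.22 min; T_ss = T_in + Q̇/(ṁ c_p) = 39.7 + 189/(10.8·1.92) = 48.815 °C.
Integrating: T(t) = T_ss + (T₀ − T_ss) e^(−t/τ).
T(107) = 48.815 + (-9.7146)·e^(−107/147.22) = 48.815 + (-9.7146)·0.48346 = 44.118 °C.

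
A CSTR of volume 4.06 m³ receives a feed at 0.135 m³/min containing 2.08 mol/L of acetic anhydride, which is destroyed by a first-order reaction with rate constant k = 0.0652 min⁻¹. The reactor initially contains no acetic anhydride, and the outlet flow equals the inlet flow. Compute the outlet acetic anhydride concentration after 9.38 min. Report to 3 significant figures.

0.424 mol/L

Accumulation = in − out − consumed: V dC/dt = Q C_in − Q C − k V C.
dC/dt = (Q/V) C_in − (Q/V + k) C; effective rate a = Q/V + k = 0.033251 + 0.0652 = 0.098451 min⁻¹.
C_ss = Q C_in/(Q + kV) = 0.70251 mol/L; C(t) = C_ss + (C₀ − C_ss) e^(−a t).
C(9.38) = 0.70251 + (-0.70251)·e^(−0.098451·9.38) = 0.70251 + (-0.70251)·0.39714 = 0.42351 mol/L.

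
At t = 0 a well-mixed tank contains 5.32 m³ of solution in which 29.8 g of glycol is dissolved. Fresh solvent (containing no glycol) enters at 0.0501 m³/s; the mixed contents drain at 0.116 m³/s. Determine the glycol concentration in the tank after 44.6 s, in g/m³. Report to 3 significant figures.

3.04 g/m³

Total volume: dV/dt = Q_in − Q_out = -0.065900 m³/s, so V(t) = 5.32 − 0.065900 t and V(44.6) = 2.3809 m³.
No glycol enters, so dm/dt = −Q_out · (m/V).
dm/m = −Q_out dt/(V₀ − 0.065900 t); integrating gives ln(m/m₀) = −(Q_out/(Q_in−Q_out)) ln(V/V₀).
m = m₀ (V₀/V)^(Q_out/(Q_in−Q_out)) = 29.8 × (5.32/2.3809)^(-1.7602) = 7.2373 g.
C = m/V = 7.2373/2.3809 = 3.0398 g/m³.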